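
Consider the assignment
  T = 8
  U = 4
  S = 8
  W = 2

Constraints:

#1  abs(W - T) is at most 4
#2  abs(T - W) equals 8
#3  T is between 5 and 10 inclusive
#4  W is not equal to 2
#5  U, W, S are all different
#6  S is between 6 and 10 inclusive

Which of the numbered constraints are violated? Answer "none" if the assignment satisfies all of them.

Constraints 1, 2, and 4 are violated.

#1 abs(2 - 8) = 6; 6 > 4, exceeds bound 4 — does not hold.
#2 abs(8 - 2) = 6, not 8 — does not hold.
#3 T = 8 lies in [5, 10] — holds.
#4 W = 2, but 2 is required to differ — does not hold.
#5 values 4, 2, 8 are pairwise distinct — holds.
#6 S = 8 lies in [6, 10] — holds.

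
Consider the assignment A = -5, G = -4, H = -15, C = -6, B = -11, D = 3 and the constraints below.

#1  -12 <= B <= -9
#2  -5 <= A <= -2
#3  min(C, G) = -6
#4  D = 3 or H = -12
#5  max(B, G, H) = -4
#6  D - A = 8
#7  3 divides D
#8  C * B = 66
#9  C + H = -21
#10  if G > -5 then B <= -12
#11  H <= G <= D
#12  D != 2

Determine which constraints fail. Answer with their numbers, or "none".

#1 B = -11 lies in [-12, -9]  ✓
#2 A = -5 lies in [-5, -2]  ✓
#3 min(-6, -4) = -6  ✓
#4 D = 3 = 3 (first disjunct)  ✓
#5 max(-11, -4, -15) = -4  ✓
#6 D - A = 3 - (-5) = 8  ✓
#7 3 / 3 = 1, so 3 divides 3  ✓
#8 C * B = -6 * (-11) = 66  ✓
#9 C + H = -6 + (-15) = -21  ✓
#10 G = -4 > -5, so we need B ≤ -12; but B = -11 > -12  ✗
#11 values -15 <= -4 <= 3  ✓
#12 D = 3, and 3 ≠ 2  ✓

The assignment fails constraint 10.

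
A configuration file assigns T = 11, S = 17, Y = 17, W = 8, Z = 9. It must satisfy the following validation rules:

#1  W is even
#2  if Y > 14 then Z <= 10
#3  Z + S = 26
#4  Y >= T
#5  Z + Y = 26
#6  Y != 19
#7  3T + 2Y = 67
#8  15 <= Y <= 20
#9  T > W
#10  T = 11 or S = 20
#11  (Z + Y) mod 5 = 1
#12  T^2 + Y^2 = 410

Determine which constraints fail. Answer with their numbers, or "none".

#1 W = 8 is even  holds
#2 Y = 17 > 14, so we need Z ≤ 10; Z = 9 ≤ 10  holds
#3 Z + S = 9 + 17 = 26  holds
#4 Y = 17, T = 11; 17 ≥ 11  holds
#5 Z + Y = 9 + 17 = 26  holds
#6 Y = 17, and 17 ≠ 19  holds
#7 3T + 2Y = 3(11) + 2(17) = 67  holds
#8 Y = 17 lies in [15, 20]  holds
#9 T = 11, W = 8; 11 > 8  holds
#10 T = 11 = 11 (first disjunct)  holds
#11 Z + Y = 26; 26 mod 5 = 1  holds
#12 T^2 + Y^2 = 11^2 + 17^2 = 121 + 289 = 410  holds

None — every constraint holds.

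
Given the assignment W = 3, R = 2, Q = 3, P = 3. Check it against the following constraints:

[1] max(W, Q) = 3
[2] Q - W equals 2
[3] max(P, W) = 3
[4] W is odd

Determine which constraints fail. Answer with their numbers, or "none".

Violated: 2.

[1] max(3, 3) = 3  ✓
[2] Q - W = 3 - 3 = 0, not 2  ✗
[3] max(3, 3) = 3  ✓
[4] W = 3 is odd  ✓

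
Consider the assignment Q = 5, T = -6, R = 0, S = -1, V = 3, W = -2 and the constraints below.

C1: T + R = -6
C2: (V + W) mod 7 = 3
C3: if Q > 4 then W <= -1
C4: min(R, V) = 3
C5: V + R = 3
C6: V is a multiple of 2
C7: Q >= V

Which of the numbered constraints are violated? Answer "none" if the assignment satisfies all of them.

No — constraints 2, 4, and 6 are not satisfied.

C1: T + R = -6 + 0 = -6  yes
C2: V + W = 1; 1 mod 7 = 1, not 3  no
C3: Q = 5 > 4, so we need W ≤ -1; W = -2 ≤ -1  yes
C4: min(0, 3) = 0, not 3  no
C5: V + R = 3 + 0 = 3  yes
C6: 3 = 2*1 + 1, so 2 does not divide 3  no
C7: Q = 5, V = 3; 5 ≥ 3  yes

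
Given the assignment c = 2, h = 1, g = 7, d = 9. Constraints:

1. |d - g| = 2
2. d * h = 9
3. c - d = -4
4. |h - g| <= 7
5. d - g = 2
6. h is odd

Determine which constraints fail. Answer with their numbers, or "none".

No — constraint 3 is not satisfied.

1. |9 - 7| = 2  OK
2. d * h = 9 * 1 = 9  OK
3. c - d = 2 - 9 = -7, not -4  FAIL
4. |1 - 7| = 6; 6 ≤ 7  OK
5. d - g = 9 - 7 = 2  OK
6. h = 1 is odd  OK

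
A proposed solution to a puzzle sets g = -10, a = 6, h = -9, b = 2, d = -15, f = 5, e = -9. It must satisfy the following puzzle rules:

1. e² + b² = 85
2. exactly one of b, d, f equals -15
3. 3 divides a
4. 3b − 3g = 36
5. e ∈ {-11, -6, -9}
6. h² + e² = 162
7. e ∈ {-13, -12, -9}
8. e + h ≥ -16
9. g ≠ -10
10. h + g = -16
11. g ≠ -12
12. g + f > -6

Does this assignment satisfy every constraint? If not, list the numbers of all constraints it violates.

1. e² + b² = (-9)² + 2² = 81 + 4 = 85  yes
2. b=2, d=-15, f=5; 1 of them equals -15  yes
3. 6 / 3 = 2, so 3 divides 6  yes
4. 3b − 3g = 3(2) − 3(-10) = 36  yes
5. e = -9 is in {-11, -6, -9}  yes
6. h² + e² = (-9)² + (-9)² = 81 + 81 = 162  yes
7. e = -9 is in {-13, -12, -9}  yes
8. e + h = -9 + (-9) = -18; -18 < -16, bound -16 not met  no
9. g = -10, but -10 is required to differ  no
10. h + g = -9 + (-10) = -19, not -16  no
11. g = -10, and -10 ≠ -12  yes
12. g + f = -10 + 5 = -5; -5 > -6  yes

Violated: 8, 9, and 10.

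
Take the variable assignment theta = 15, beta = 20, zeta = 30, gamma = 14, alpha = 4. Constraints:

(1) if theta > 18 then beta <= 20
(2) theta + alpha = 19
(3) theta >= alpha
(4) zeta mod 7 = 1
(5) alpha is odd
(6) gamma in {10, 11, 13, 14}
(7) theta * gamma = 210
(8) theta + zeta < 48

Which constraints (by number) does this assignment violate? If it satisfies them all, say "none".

(1) theta = 15, not > 18; antecedent false, conditional vacuously true  yes
(2) theta + alpha = 15 + 4 = 19  yes
(3) theta = 15, alpha = 4; 15 ≥ 4  yes
(4) 30 mod 7 = 2, not 1  no
(5) alpha = 4 is even  no
(6) gamma = 14 is in {10, 11, 13, 14}  yes
(7) theta * gamma = 15 * 14 = 210  yes
(8) theta + zeta = 15 + 30 = 45; 45 < 48  yes

Constraints 4, 5 are violated.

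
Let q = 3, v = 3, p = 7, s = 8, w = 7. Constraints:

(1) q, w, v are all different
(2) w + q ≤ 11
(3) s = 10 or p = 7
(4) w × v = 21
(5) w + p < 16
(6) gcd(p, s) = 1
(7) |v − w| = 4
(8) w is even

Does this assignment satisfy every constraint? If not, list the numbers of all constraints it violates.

(1) q = v = 3, not all different — violated.
(2) w + q = 7 + 3 = 10; 10 ≤ 11 — satisfied.
(3) s = 8 ≠ 10, but p = 7 = 7 (second disjunct) — satisfied.
(4) w × v = 7 × 3 = 21 — satisfied.
(5) w + p = 7 + 7 = 14; 14 < 16 — satisfied.
(6) gcd(7, 8) = 1 — satisfied.
(7) |3 − 7| = 4 — satisfied.
(8) w = 7 is odd — violated.

The assignment fails constraints 1, 8.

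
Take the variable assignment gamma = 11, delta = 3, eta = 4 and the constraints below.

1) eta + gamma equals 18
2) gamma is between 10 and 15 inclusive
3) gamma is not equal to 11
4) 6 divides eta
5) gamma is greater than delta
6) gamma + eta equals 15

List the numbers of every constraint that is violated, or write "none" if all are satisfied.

1) eta + gamma = 4 + 11 = 15, not 18  ✘
2) gamma = 11 lies in [10, 15]  ✔
3) gamma = 11, but 11 is required to differ  ✘
4) 4 = 6*0 + 4, so 6 does not divide 4  ✘
5) gamma = 11, delta = 3; 11 > 3  ✔
6) gamma + eta = 11 + 4 = 15  ✔

Violated: 1, 3, 4.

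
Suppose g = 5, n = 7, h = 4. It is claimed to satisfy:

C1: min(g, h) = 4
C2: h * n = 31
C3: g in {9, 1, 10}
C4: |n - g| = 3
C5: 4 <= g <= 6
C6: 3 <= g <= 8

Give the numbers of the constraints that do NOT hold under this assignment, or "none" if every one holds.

C1: min(5, 4) = 4 — holds.
C2: h * n = 4 * 7 = 28, not 31 — fails.
C3: g = 5 is not in {9, 1, 10} — fails.
C4: |7 - 5| = 2, not 3 — fails.
C5: g = 5 lies in [4, 6] — holds.
C6: g = 5 lies in [3, 8] — holds.

No — constraints 2, 3, and 4 are not satisfied.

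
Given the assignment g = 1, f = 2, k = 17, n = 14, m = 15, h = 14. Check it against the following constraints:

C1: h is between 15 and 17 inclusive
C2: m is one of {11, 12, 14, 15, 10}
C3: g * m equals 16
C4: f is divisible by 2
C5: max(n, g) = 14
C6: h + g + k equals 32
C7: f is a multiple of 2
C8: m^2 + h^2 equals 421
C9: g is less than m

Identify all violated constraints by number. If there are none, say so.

No — constraints 1 and 3 are not satisfied.

C1: h = 14 is outside [15, 17] — violated.
C2: m = 15 is in {11, 12, 14, 15, 10} — satisfied.
C3: g * m = 1 * 15 = 15, not 16 — violated.
C4: 2 / 2 = 1, so 2 divides 2 — satisfied.
C5: max(14, 1) = 14 — satisfied.
C6: h + g + k = 14 + 1 + 17 = 32 — satisfied.
C7: 2 / 2 = 1, so 2 divides 2 — satisfied.
C8: m^2 + h^2 = 15^2 + 14^2 = 225 + 196 = 421 — satisfied.
C9: g = 1, m = 15; 1 < 15 — satisfied.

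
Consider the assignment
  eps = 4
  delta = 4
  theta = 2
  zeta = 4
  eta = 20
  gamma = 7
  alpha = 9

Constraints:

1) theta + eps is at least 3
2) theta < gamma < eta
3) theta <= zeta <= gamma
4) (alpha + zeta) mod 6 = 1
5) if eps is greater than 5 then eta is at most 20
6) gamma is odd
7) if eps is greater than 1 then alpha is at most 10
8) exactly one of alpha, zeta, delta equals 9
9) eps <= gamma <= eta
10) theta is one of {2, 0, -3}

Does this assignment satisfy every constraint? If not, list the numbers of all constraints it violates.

1) theta + eps = 2 + 4 = 6; 6 ≥ 3 — satisfied.
2) values 2 < 7 < 20 — satisfied.
3) values 2 <= 4 <= 7 — satisfied.
4) alpha + zeta = 13; 13 mod 6 = 1 — satisfied.
5) eps = 4, not > 5; antecedent false, conditional vacuously true — satisfied.
6) gamma = 7 is odd — satisfied.
7) eps = 4 > 1, so we need alpha ≤ 10; alpha = 9 ≤ 10 — satisfied.
8) alpha=9, zeta=4, delta=4; 1 of them equals 9 — satisfied.
9) values 4 <= 7 <= 20 — satisfied.
10) theta = 2 is in {2, 0, -3} — satisfied.

All constraints are satisfied.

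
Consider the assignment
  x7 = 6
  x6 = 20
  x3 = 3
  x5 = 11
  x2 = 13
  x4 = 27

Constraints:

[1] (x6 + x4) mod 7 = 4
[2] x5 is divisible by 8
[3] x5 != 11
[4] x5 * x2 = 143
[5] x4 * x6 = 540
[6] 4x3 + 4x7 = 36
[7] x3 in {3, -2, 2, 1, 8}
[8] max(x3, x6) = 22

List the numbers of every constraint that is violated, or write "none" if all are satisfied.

Constraints 1, 2, 3, and 8 are violated.

[1] x6 + x4 = 47; 47 mod 7 = 5, not 4  ✘
[2] 11 = 8*1 + 3, so 8 does not divide 11  ✘
[3] x5 = 11, but 11 is required to differ  ✘
[4] x5 * x2 = 11 * 13 = 143  ✔
[5] x4 * x6 = 27 * 20 = 540  ✔
[6] 4x3 + 4x7 = 4(3) + 4(6) = 36  ✔
[7] x3 = 3 is in {3, -2, 2, 1, 8}  ✔
[8] max(3, 20) = 20, not 22  ✘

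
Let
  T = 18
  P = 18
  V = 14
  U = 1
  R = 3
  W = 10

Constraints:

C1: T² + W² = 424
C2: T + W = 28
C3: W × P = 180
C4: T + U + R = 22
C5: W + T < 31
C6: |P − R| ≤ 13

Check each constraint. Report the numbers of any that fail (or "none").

Constraint 6 does not hold.

C1: T² + W² = 18² + 10² = 324 + 100 = 424 — holds.
C2: T + W = 18 + 10 = 28 — holds.
C3: W × P = 10 × 18 = 180 — holds.
C4: T + U + R = 18 + 1 + 3 = 22 — holds.
C5: W + T = 10 + 18 = 28; 28 < 31 — holds.
C6: |18 − 3| = 15; 15 > 13, exceeds bound 13 — fails.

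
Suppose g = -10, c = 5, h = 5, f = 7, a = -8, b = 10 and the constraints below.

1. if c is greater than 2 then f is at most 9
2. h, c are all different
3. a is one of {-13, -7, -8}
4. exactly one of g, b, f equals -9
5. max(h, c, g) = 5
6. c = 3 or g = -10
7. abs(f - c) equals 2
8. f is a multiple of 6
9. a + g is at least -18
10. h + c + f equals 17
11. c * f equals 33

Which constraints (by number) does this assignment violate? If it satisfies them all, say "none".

1. c = 5 > 2, so we need f ≤ 9; f = 7 ≤ 9  OK
2. h = c = 5, not all different  FAIL
3. a = -8 is in {-13, -7, -8}  OK
4. g=-10, b=10, f=7; 0 of them equal -9, not exactly one  FAIL
5. max(5, 5, -10) = 5  OK
6. c = 5 ≠ 3, but g = -10 = -10 (second disjunct)  OK
7. abs(7 - 5) = 2  OK
8. 7 = 6*1 + 1, so 6 does not divide 7  FAIL
9. a + g = -8 + (-10) = -18; -18 ≥ -18  OK
10. h + c + f = 5 + 5 + 7 = 17  OK
11. c * f = 5 * 7 = 35, not 33  FAIL

Constraints 2, 4, 8, and 11 do not hold.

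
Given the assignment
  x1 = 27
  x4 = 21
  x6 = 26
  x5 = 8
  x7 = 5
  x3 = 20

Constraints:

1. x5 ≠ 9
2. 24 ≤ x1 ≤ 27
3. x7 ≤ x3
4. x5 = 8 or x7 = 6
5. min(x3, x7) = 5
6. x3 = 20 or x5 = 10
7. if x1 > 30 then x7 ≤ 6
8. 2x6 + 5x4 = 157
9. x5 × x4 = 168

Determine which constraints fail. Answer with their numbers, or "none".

All constraints are satisfied.

1. x5 = 8, and 8 ≠ 9  OK
2. x1 = 27 lies in [24, 27]  OK
3. x7 = 5, x3 = 20; 5 ≤ 20  OK
4. x5 = 8 = 8 (first disjunct)  OK
5. min(20, 5) = 5  OK
6. x3 = 20 = 20 (first disjunct)  OK
7. x1 = 27, not > 30; antecedent false, conditional vacuously true  OK
8. 2x6 + 5x4 = 2(26) + 5(21) = 157  OK
9. x5 × x4 = 8 × 21 = 168  OK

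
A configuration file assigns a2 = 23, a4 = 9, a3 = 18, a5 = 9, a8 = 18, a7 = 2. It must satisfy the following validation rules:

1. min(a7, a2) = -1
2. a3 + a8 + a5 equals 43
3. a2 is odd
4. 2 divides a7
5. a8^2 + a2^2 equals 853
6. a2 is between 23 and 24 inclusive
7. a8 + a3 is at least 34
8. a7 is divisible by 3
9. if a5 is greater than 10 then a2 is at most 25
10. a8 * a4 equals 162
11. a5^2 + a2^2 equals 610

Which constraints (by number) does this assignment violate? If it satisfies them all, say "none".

1. min(2, 23) = 2, not -1  false
2. a3 + a8 + a5 = 18 + 18 + 9 = 45, not 43  false
3. a2 = 23 is odd  true
4. 2 / 2 = 1, so 2 divides 2  true
5. a8^2 + a2^2 = 18^2 + 23^2 = 324 + 529 = 853  true
6. a2 = 23 lies in [23, 24]  true
7. a8 + a3 = 18 + 18 = 36; 36 ≥ 34  true
8. 2 = 3*0 + 2, so 3 does not divide 2  false
9. a5 = 9, not > 10; antecedent false, conditional vacuously true  true
10. a8 * a4 = 18 * 9 = 162  true
11. a5^2 + a2^2 = 9^2 + 23^2 = 81 + 529 = 610  true

Constraints 1, 2, 8 do not hold.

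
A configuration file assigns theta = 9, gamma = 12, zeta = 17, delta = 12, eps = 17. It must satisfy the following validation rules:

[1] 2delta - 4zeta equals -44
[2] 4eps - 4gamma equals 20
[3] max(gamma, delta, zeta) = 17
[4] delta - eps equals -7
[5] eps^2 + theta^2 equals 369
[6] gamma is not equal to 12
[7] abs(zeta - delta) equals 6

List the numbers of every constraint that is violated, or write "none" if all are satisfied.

[1] 2delta - 4zeta = 2(12) - 4(17) = -44  OK
[2] 4eps - 4gamma = 4(17) - 4(12) = 20  OK
[3] max(12, 12, 17) = 17  OK
[4] delta - eps = 12 - 17 = -5, not -7  FAIL
[5] eps^2 + theta^2 = 17^2 + 9^2 = 289 + 81 = 370, not 369  FAIL
[6] gamma = 12, but 12 is required to differ  FAIL
[7] abs(17 - 12) = 5, not 6  FAIL

Violated: 4, 5, 6, and 7.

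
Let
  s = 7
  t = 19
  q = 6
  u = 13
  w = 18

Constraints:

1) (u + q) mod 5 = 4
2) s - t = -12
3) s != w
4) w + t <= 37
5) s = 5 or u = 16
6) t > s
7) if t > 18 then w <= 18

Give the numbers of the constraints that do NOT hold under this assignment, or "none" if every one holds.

The assignment fails constraint 5.

1) u + q = 19; 19 mod 5 = 4  ✔
2) s - t = 7 - 19 = -12  ✔
3) s = 7, w = 18; distinct  ✔
4) w + t = 18 + 19 = 37; 37 ≤ 37  ✔
5) s = 7 ≠ 5 and u = 13 ≠ 16; both disjuncts false  ✘
6) t = 19, s = 7; 19 > 7  ✔
7) t = 19 > 18, so we need w ≤ 18; w = 18 ≤ 18  ✔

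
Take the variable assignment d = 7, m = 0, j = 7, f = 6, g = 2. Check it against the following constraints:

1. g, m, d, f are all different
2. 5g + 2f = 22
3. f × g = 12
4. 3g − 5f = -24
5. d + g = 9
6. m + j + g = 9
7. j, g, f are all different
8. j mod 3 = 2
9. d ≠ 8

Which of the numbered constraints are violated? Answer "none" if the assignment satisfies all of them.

1. values 2, 0, 7, 6 are pairwise distinct — holds.
2. 5g + 2f = 5(2) + 2(6) = 22 — holds.
3. f × g = 6 × 2 = 12 — holds.
4. 3g − 5f = 3(2) − 5(6) = -24 — holds.
5. d + g = 7 + 2 = 9 — holds.
6. m + j + g = 0 + 7 + 2 = 9 — holds.
7. values 7, 2, 6 are pairwise distinct — holds.
8. 7 mod 3 = 1, not 2 — fails.
9. d = 7, and 7 ≠ 8 — holds.

Violated: 8.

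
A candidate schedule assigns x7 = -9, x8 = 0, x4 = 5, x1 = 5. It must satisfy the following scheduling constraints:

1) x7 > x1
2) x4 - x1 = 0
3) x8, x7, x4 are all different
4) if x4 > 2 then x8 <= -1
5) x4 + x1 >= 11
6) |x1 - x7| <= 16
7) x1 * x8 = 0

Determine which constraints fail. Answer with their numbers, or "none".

1) x7 = -9, x1 = 5; -9 ≤ 5 (want >) — violated.
2) x4 - x1 = 5 - 5 = 0 — OK.
3) values 0, -9, 5 are pairwise distinct — OK.
4) x4 = 5 > 2, so we need x8 ≤ -1; but x8 = 0 > -1 — violated.
5) x4 + x1 = 5 + 5 = 10; 10 < 11, bound 11 not met — violated.
6) |5 - (-9)| = 14; 14 ≤ 16 — OK.
7) x1 * x8 = 5 * 0 = 0 — OK.

Constraints 1, 4, 5 do not hold.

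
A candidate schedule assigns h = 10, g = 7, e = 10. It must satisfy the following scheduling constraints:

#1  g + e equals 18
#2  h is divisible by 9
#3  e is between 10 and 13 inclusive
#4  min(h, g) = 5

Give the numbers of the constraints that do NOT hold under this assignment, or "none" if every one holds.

#1 g + e = 7 + 10 = 17, not 18 — does not hold.
#2 10 = 9*1 + 1, so 9 does not divide 10 — does not hold.
#3 e = 10 lies in [10, 13] — holds.
#4 min(10, 7) = 7, not 5 — does not hold.

Constraints 1, 2, and 4 do not hold.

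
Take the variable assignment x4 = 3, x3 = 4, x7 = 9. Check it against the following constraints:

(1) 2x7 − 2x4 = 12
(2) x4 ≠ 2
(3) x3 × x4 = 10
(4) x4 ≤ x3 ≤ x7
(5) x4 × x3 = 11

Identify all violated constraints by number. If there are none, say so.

(1) 2x7 − 2x4 = 2(9) − 2(3) = 12  OK
(2) x4 = 3, and 3 ≠ 2  OK
(3) x3 × x4 = 4 × 3 = 12, not 10  FAIL
(4) values 3 ≤ 4 ≤ 9  OK
(5) x4 × x3 = 3 × 4 = 12, not 11  FAIL

The assignment fails constraints 3 and 5.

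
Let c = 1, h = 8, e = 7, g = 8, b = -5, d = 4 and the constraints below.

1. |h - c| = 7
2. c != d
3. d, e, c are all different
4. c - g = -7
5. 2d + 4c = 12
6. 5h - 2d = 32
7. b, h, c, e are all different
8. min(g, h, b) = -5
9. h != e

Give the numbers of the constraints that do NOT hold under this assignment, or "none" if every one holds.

Yes — all constraints hold.

1. |8 - 1| = 7  OK
2. c = 1, d = 4; distinct  OK
3. values 4, 7, 1 are pairwise distinct  OK
4. c - g = 1 - 8 = -7  OK
5. 2d + 4c = 2(4) + 4(1) = 12  OK
6. 5h - 2d = 5(8) - 2(4) = 32  OK
7. values -5, 8, 1, 7 are pairwise distinct  OK
8. min(8, 8, -5) = -5  OK
9. h = 8, e = 7; distinct  OK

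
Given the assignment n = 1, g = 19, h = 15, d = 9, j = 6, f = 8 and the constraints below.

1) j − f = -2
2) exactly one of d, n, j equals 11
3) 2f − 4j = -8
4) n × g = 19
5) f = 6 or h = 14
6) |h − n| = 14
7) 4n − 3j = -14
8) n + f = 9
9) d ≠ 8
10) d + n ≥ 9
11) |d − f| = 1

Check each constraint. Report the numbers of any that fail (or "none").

Constraints 2, 5 are violated.

1) j − f = 6 − 8 = -2 — satisfied.
2) d=9, n=1, j=6; 0 of them equal 11, not exactly one — violated.
3) 2f − 4j = 2(8) − 4(6) = -8 — satisfied.
4) n × g = 1 × 19 = 19 — satisfied.
5) f = 8 ≠ 6 and h = 15 ≠ 14; both disjuncts false — violated.
6) |15 − 1| = 14 — satisfied.
7) 4n − 3j = 4(1) − 3(6) = -14 — satisfied.
8) n + f = 1 + 8 = 9 — satisfied.
9) d = 9, and 9 ≠ 8 — satisfied.
10) d + n = 9 + 1 = 10; 10 ≥ 9 — satisfied.
11) |9 − 8| = 1 — satisfied.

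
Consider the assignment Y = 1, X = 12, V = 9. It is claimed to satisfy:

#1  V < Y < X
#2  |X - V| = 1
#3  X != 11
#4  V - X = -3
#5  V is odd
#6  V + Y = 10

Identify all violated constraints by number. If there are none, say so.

Constraints 1 and 2 are violated.

#1 values 9, 1, 12; V = 9 is not < Y = 1 — does not hold.
#2 |12 - 9| = 3, not 1 — does not hold.
#3 X = 12, and 12 ≠ 11 — holds.
#4 V - X = 9 - 12 = -3 — holds.
#5 V = 9 is odd — holds.
#6 V + Y = 9 + 1 = 10 — holds.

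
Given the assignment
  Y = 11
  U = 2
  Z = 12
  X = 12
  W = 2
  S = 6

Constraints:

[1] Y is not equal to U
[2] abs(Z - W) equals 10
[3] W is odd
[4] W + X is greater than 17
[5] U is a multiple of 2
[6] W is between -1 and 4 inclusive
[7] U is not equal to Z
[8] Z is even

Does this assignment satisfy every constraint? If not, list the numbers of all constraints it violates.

The assignment fails constraints 3, 4.

[1] Y = 11, U = 2; distinct  OK
[2] abs(12 - 2) = 10  OK
[3] W = 2 is even  FAIL
[4] W + X = 2 + 12 = 14; 14 ≤ 17, bound 17 not met  FAIL
[5] 2 / 2 = 1, so 2 divides 2  OK
[6] W = 2 lies in [-1, 4]  OK
[7] U = 2, Z = 12; distinct  OK
[8] Z = 12 is even  OK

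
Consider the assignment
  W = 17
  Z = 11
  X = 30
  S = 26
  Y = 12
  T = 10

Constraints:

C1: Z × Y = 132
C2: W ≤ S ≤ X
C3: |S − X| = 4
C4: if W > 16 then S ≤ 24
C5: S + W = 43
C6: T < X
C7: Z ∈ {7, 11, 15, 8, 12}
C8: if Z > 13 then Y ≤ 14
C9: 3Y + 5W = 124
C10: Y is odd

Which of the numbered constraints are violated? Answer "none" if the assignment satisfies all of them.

Constraints 4, 9, and 10 do not hold.

C1: Z × Y = 11 × 12 = 132 — OK.
C2: values 17 ≤ 26 ≤ 30 — OK.
C3: |26 − 30| = 4 — OK.
C4: W = 17 > 16, so we need S ≤ 24; but S = 26 > 24 — violated.
C5: S + W = 26 + 17 = 43 — OK.
C6: T = 10, X = 30; 10 < 30 — OK.
C7: Z = 11 is in {7, 11, 15, 8, 12} — OK.
C8: Z = 11, not > 13; antecedent false, conditional vacuously true — OK.
C9: 3Y + 5W = 3(12) + 5(17) = 121, not 124 — violated.
C10: Y = 12 is even — violated.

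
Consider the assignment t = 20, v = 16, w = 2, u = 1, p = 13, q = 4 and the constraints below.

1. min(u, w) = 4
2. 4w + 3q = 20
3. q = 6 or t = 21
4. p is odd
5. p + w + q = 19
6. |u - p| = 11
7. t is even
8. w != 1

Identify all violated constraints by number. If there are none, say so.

Constraints 1, 3, 6 are violated.

1. min(1, 2) = 1, not 4 — violated.
2. 4w + 3q = 4(2) + 3(4) = 20 — OK.
3. q = 4 ≠ 6 and t = 20 ≠ 21; both disjuncts false — violated.
4. p = 13 is odd — OK.
5. p + w + q = 13 + 2 + 4 = 19 — OK.
6. |1 - 13| = 12, not 11 — violated.
7. t = 20 is even — OK.
8. w = 2, and 2 ≠ 1 — OK.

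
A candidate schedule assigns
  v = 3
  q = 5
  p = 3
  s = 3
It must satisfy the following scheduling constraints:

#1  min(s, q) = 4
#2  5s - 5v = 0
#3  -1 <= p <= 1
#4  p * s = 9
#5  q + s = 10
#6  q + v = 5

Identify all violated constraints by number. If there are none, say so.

#1 min(3, 5) = 3, not 4  ✗
#2 5s - 5v = 5(3) - 5(3) = 0  ✓
#3 p = 3 is outside [-1, 1]  ✗
#4 p * s = 3 * 3 = 9  ✓
#5 q + s = 5 + 3 = 8, not 10  ✗
#6 q + v = 5 + 3 = 8, not 5  ✗

The assignment fails constraints 1, 3, 5, and 6.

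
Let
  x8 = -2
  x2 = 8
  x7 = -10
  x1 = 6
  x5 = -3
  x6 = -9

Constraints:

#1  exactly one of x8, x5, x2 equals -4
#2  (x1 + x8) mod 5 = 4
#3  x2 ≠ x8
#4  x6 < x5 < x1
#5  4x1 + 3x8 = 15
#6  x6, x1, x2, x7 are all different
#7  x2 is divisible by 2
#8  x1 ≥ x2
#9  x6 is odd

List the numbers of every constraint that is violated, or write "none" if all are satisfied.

#1 x8=-2, x5=-3, x2=8; 0 of them equal -4, not exactly one  no
#2 x1 + x8 = 4; 4 mod 5 = 4  yes
#3 x2 = 8, x8 = -2; distinct  yes
#4 values -9 < -3 < 6  yes
#5 4x1 + 3x8 = 4(6) + 3(-2) = 18, not 15  no
#6 values -9, 6, 8, -10 are pairwise distinct  yes
#7 8 / 2 = 4, so 2 divides 8  yes
#8 x1 = 6, x2 = 8; 6 < 8 (want ≥)  no
#9 x6 = -9 is odd  yes

The assignment fails constraints 1, 5, and 8.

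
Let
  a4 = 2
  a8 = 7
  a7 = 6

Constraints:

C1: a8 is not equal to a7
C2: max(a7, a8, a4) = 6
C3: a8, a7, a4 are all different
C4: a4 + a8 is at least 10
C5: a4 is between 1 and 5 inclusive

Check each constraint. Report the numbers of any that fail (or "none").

The assignment fails constraints 2, 4.

C1: a8 = 7, a7 = 6; distinct  OK
C2: max(6, 7, 2) = 7, not 6  FAIL
C3: values 7, 6, 2 are pairwise distinct  OK
C4: a4 + a8 = 2 + 7 = 9; 9 < 10, bound 10 not met  FAIL
C5: a4 = 2 lies in [1, 5]  OK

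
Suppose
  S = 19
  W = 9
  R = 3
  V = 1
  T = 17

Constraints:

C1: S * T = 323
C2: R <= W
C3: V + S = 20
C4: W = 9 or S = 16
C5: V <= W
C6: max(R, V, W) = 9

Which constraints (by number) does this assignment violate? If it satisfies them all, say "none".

None — every constraint holds.

C1: S * T = 19 * 17 = 323 — holds.
C2: R = 3, W = 9; 3 ≤ 9 — holds.
C3: V + S = 1 + 19 = 20 — holds.
C4: W = 9 = 9 (first disjunct) — holds.
C5: V = 1, W = 9; 1 ≤ 9 — holds.
C6: max(3, 1, 9) = 9 — holds.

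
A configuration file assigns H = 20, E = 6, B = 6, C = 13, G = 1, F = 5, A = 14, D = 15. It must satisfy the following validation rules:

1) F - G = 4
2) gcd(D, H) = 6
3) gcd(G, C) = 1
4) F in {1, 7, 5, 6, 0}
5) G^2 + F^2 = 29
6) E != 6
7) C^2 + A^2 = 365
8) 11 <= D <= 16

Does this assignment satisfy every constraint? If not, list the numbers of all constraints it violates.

No — constraints 2, 5, and 6 are not satisfied.

1) F - G = 5 - 1 = 4 — OK.
2) gcd(15, 20) = 5, not 6 — violated.
3) gcd(1, 13) = 1 — OK.
4) F = 5 is in {1, 7, 5, 6, 0} — OK.
5) G^2 + F^2 = 1^2 + 5^2 = 1 + 25 = 26, not 29 — violated.
6) E = 6, but 6 is required to differ — violated.
7) C^2 + A^2 = 13^2 + 14^2 = 169 + 196 = 365 — OK.
8) D = 15 lies in [11, 16] — OK.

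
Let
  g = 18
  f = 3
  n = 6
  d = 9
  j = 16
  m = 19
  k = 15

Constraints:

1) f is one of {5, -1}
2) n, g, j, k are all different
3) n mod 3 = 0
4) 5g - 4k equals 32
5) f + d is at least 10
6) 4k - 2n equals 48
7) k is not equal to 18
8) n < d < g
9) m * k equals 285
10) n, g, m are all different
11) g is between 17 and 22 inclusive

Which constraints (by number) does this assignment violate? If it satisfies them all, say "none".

1) f = 3 is not in {5, -1} — does not hold.
2) values 6, 18, 16, 15 are pairwise distinct — holds.
3) 6 mod 3 = 0 — holds.
4) 5g - 4k = 5(18) - 4(15) = 30, not 32 — does not hold.
5) f + d = 3 + 9 = 12; 12 ≥ 10 — holds.
6) 4k - 2n = 4(15) - 2(6) = 48 — holds.
7) k = 15, and 15 ≠ 18 — holds.
8) values 6 < 9 < 18 — holds.
9) m * k = 19 * 15 = 285 — holds.
10) values 6, 18, 19 are pairwise distinct — holds.
11) g = 18 lies in [17, 22] — holds.

No — constraints 1 and 4 are not satisfied.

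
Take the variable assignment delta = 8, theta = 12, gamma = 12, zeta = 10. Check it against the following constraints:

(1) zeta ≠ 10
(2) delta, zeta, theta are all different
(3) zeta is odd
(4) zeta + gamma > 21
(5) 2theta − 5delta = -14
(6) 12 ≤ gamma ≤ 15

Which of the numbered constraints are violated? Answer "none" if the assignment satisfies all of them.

No — constraints 1, 3, and 5 are not satisfied.

(1) zeta = 10, but 10 is required to differ — violated.
(2) values 8, 10, 12 are pairwise distinct — satisfied.
(3) zeta = 10 is even — violated.
(4) zeta + gamma = 10 + 12 = 22; 22 > 21 — satisfied.
(5) 2theta − 5delta = 2(12) − 5(8) = -16, not -14 — violated.
(6) gamma = 12 lies in [12, 15] — satisfied.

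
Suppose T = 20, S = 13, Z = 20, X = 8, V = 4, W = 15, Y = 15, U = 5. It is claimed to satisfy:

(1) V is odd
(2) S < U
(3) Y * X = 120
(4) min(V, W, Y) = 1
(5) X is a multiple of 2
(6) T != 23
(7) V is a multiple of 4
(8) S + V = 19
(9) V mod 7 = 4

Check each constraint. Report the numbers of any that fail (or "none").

Constraints 1, 2, 4, and 8 do not hold.

(1) V = 4 is even — violated.
(2) S = 13, U = 5; 13 ≥ 5 (want <) — violated.
(3) Y * X = 15 * 8 = 120 — satisfied.
(4) min(4, 15, 15) = 4, not 1 — violated.
(5) 8 / 2 = 4, so 2 divides 8 — satisfied.
(6) T = 20, and 20 ≠ 23 — satisfied.
(7) 4 / 4 = 1, so 4 divides 4 — satisfied.
(8) S + V = 13 + 4 = 17, not 19 — violated.
(9) 4 mod 7 = 4 — satisfied.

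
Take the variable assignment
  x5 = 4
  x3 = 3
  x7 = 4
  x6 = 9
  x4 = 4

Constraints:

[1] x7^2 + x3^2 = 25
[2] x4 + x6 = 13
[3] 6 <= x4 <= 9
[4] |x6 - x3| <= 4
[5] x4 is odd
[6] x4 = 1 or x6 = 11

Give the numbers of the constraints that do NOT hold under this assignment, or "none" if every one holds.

The assignment fails constraints 3, 4, 5, and 6.

[1] x7^2 + x3^2 = 4^2 + 3^2 = 16 + 9 = 25  ✓
[2] x4 + x6 = 4 + 9 = 13  ✓
[3] x4 = 4 is outside [6, 9]  ✗
[4] |9 - 3| = 6; 6 > 4, exceeds bound 4  ✗
[5] x4 = 4 is even  ✗
[6] x4 = 4 ≠ 1 and x6 = 9 ≠ 11; both disjuncts false  ✗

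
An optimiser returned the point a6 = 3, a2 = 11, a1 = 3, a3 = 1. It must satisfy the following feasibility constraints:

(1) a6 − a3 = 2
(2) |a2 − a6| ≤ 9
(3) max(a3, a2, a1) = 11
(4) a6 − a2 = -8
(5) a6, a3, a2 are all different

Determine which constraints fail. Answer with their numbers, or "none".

The assignment satisfies every constraint.

(1) a6 − a3 = 3 − 1 = 2 — holds.
(2) |11 − 3| = 8; 8 ≤ 9 — holds.
(3) max(1, 11, 3) = 11 — holds.
(4) a6 − a2 = 3 − 11 = -8 — holds.
(5) values 3, 1, 11 are pairwise distinct — holds.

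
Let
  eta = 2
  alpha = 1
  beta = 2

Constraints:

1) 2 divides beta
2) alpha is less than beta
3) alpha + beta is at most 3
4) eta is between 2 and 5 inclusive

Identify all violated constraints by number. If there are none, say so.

All constraints are satisfied.

1) 2 / 2 = 1, so 2 divides 2  holds
2) alpha = 1, beta = 2; 1 < 2  holds
3) alpha + beta = 1 + 2 = 3; 3 ≤ 3  holds
4) eta = 2 lies in [2, 5]  holds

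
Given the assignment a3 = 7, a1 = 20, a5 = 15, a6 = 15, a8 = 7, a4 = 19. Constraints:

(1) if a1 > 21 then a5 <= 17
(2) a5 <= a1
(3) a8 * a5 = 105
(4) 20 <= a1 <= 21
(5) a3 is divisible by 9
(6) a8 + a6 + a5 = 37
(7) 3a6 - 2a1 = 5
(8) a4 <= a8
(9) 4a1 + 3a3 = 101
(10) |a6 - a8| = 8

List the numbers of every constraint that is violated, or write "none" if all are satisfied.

(1) a1 = 20, not > 21; antecedent false, conditional vacuously true — OK.
(2) a5 = 15, a1 = 20; 15 ≤ 20 — OK.
(3) a8 * a5 = 7 * 15 = 105 — OK.
(4) a1 = 20 lies in [20, 21] — OK.
(5) 7 = 9*0 + 7, so 9 does not divide 7 — violated.
(6) a8 + a6 + a5 = 7 + 15 + 15 = 37 — OK.
(7) 3a6 - 2a1 = 3(15) - 2(20) = 5 — OK.
(8) a4 = 19, a8 = 7; 19 > 7 (want ≤) — violated.
(9) 4a1 + 3a3 = 4(20) + 3(7) = 101 — OK.
(10) |15 - 7| = 8 — OK.

The assignment fails constraints 5 and 8.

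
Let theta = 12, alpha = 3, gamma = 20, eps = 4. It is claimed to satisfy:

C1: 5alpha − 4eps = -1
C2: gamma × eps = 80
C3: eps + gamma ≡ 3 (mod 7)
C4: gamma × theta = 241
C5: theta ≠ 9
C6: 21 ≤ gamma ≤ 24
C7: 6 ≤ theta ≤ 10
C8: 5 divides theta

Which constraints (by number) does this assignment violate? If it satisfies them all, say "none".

Constraints 4, 6, 7, and 8 do not hold.

C1: 5alpha − 4eps = 5(3) − 4(4) = -1  true
C2: gamma × eps = 20 × 4 = 80  true
C3: eps + gamma = 24; 24 mod 7 = 3  true
C4: gamma × theta = 20 × 12 = 240, not 241  false
C5: theta = 12, and 12 ≠ 9  true
C6: gamma = 20 is outside [21, 24]  false
C7: theta = 12 is outside [6, 10]  false
C8: 12 = 5×2 + 2, so 5 does not divide 12  false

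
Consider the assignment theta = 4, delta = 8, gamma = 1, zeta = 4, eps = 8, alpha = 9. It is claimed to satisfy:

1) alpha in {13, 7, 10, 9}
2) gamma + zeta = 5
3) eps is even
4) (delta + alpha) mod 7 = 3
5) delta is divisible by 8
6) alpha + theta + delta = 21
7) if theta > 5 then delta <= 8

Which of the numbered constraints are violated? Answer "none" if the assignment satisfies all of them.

All constraints are satisfied.

1) alpha = 9 is in {13, 7, 10, 9} — OK.
2) gamma + zeta = 1 + 4 = 5 — OK.
3) eps = 8 is even — OK.
4) delta + alpha = 17; 17 mod 7 = 3 — OK.
5) 8 / 8 = 1, so 8 divides 8 — OK.
6) alpha + theta + delta = 9 + 4 + 8 = 21 — OK.
7) theta = 4, not > 5; antecedent false, conditional vacuously true — OK.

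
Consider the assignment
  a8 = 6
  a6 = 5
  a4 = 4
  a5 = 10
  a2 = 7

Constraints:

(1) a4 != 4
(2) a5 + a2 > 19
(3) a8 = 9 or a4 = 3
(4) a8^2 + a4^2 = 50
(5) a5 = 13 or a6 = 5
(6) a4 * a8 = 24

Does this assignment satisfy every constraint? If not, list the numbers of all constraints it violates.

Violated: 1, 2, 3, and 4.

(1) a4 = 4, but 4 is required to differ  no
(2) a5 + a2 = 10 + 7 = 17; 17 ≤ 19, bound 19 not met  no
(3) a8 = 6 ≠ 9 and a4 = 4 ≠ 3; both disjuncts false  no
(4) a8^2 + a4^2 = 6^2 + 4^2 = 36 + 16 = 52, not 50  no
(5) a5 = 10 ≠ 13, but a6 = 5 = 5 (second disjunct)  yes
(6) a4 * a8 = 4 * 6 = 24  yes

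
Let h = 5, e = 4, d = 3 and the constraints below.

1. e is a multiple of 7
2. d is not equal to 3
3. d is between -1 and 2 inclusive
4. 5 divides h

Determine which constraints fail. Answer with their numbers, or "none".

1. 4 = 7*0 + 4, so 7 does not divide 4  FAIL
2. d = 3, but 3 is required to differ  FAIL
3. d = 3 is outside [-1, 2]  FAIL
4. 5 / 5 = 1, so 5 divides 5  OK

Constraints 1, 2, and 3 are violated.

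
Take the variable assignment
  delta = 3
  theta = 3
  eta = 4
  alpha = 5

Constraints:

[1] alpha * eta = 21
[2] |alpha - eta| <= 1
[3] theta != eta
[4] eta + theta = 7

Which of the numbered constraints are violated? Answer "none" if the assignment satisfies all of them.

[1] alpha * eta = 5 * 4 = 20, not 21  fails
[2] |5 - 4| = 1; 1 ≤ 1  holds
[3] theta = 3, eta = 4; distinct  holds
[4] eta + theta = 4 + 3 = 7  holds

No — constraint 1 is not satisfied.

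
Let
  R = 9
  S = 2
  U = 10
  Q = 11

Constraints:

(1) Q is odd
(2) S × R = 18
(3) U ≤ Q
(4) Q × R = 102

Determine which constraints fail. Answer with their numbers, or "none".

Violated: 4.

(1) Q = 11 is odd — satisfied.
(2) S × R = 2 × 9 = 18 — satisfied.
(3) U = 10, Q = 11; 10 ≤ 11 — satisfied.
(4) Q × R = 11 × 9 = 99, not 102 — violated.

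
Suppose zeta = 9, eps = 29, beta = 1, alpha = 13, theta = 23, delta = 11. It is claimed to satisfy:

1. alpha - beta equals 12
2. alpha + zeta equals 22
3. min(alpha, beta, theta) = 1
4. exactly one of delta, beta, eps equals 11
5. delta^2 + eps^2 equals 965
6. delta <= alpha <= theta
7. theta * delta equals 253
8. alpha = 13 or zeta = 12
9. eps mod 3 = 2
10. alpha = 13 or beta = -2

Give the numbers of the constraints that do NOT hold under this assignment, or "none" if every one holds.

1. alpha - beta = 13 - 1 = 12 — satisfied.
2. alpha + zeta = 13 + 9 = 22 — satisfied.
3. min(13, 1, 23) = 1 — satisfied.
4. delta=11, beta=1, eps=29; 1 of them equals 11 — satisfied.
5. delta^2 + eps^2 = 11^2 + 29^2 = 121 + 841 = 962, not 965 — violated.
6. values 11 <= 13 <= 23 — satisfied.
7. theta * delta = 23 * 11 = 253 — satisfied.
8. alpha = 13 = 13 (first disjunct) — satisfied.
9. 29 mod 3 = 2 — satisfied.
10. alpha = 13 = 13 (first disjunct) — satisfied.

The assignment fails constraint 5.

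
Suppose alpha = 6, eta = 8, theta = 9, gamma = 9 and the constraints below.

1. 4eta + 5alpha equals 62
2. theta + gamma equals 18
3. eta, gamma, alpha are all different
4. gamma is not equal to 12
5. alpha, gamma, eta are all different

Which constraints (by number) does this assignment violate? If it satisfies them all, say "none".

No violations.

1. 4eta + 5alpha = 4(8) + 5(6) = 62  ✔
2. theta + gamma = 9 + 9 = 18  ✔
3. values 8, 9, 6 are pairwise distinct  ✔
4. gamma = 9, and 9 ≠ 12  ✔
5. values 6, 9, 8 are pairwise distinct  ✔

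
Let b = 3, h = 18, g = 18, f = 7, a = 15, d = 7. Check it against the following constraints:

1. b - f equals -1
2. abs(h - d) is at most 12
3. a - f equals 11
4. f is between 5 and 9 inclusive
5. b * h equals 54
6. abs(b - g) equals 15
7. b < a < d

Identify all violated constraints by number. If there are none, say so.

1. b - f = 3 - 7 = -4, not -1 — fails.
2. abs(18 - 7) = 11; 11 ≤ 12 — holds.
3. a - f = 15 - 7 = 8, not 11 — fails.
4. f = 7 lies in [5, 9] — holds.
5. b * h = 3 * 18 = 54 — holds.
6. abs(3 - 18) = 15 — holds.
7. values 3, 15, 7; a = 15 is not < d = 7 — fails.

Constraints 1, 3, 7 do not hold.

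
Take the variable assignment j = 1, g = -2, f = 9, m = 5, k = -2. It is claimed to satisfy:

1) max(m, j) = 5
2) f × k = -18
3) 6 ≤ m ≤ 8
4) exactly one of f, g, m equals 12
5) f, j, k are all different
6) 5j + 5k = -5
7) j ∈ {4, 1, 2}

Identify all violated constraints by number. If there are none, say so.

1) max(5, 1) = 5  ✓
2) f × k = 9 × (-2) = -18  ✓
3) m = 5 is outside [6, 8]  ✗
4) f=9, g=-2, m=5; 0 of them equal 12, not exactly one  ✗
5) values 9, 1, -2 are pairwise distinct  ✓
6) 5j + 5k = 5(1) + 5(-2) = -5  ✓
7) j = 1 is in {4, 1, 2}  ✓

Constraints 3 and 4 are violated.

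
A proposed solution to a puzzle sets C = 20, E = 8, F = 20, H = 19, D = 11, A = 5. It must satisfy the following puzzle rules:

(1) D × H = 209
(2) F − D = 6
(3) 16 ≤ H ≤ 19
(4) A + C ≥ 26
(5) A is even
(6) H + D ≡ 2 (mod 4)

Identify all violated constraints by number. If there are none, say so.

Constraints 2, 4, 5 are violated.

(1) D × H = 11 × 19 = 209  OK
(2) F − D = 20 − 11 = 9, not 6  FAIL
(3) H = 19 lies in [16, 19]  OK
(4) A + C = 5 + 20 = 25; 25 < 26, bound 26 not met  FAIL
(5) A = 5 is odd  FAIL
(6) H + D = 30; 30 mod 4 = 2  OK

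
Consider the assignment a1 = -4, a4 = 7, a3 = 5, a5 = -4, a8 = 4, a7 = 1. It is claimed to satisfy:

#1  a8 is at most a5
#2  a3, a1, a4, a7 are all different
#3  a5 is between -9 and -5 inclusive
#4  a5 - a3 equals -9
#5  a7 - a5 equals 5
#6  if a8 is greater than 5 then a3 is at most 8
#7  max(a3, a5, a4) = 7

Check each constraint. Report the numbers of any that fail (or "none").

Constraints 1 and 3 do not hold.

#1 a8 = 4, a5 = -4; 4 > -4 (want ≤)  FAIL
#2 values 5, -4, 7, 1 are pairwise distinct  OK
#3 a5 = -4 is outside [-9, -5]  FAIL
#4 a5 - a3 = -4 - 5 = -9  OK
#5 a7 - a5 = 1 - (-4) = 5  OK
#6 a8 = 4, not > 5; antecedent false, conditional vacuously true  OK
#7 max(5, -4, 7) = 7  OK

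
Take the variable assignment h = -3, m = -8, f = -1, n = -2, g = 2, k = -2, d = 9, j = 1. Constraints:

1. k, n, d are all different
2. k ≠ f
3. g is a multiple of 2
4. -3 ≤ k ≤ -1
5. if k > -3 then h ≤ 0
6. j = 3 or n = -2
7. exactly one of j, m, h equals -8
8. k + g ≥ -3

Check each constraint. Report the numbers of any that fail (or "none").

Violated: 1.

1. k = n = -2, not all different  false
2. k = -2, f = -1; distinct  true
3. 2 / 2 = 1, so 2 divides 2  true
4. k = -2 lies in [-3, -1]  true
5. k = -2 > -3, so we need h ≤ 0; h = -3 ≤ 0  true
6. j = 1 ≠ 3, but n = -2 = -2 (second disjunct)  true
7. j=1, m=-8, h=-3; 1 of them equals -8  true
8. k + g = -2 + 2 = 0; 0 ≥ -3  true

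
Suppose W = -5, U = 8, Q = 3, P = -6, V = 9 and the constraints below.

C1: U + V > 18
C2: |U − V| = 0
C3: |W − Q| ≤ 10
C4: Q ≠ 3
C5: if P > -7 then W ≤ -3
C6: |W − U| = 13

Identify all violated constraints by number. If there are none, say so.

Violated: 1, 2, 4.

C1: U + V = 8 + 9 = 17; 17 ≤ 18, bound 18 not met — violated.
C2: |8 − 9| = 1, not 0 — violated.
C3: |-5 − 3| = 8; 8 ≤ 10 — OK.
C4: Q = 3, but 3 is required to differ — violated.
C5: P = -6 > -7, so we need W ≤ -3; W = -5 ≤ -3 — OK.
C6: |-5 − 8| = 13 — OK.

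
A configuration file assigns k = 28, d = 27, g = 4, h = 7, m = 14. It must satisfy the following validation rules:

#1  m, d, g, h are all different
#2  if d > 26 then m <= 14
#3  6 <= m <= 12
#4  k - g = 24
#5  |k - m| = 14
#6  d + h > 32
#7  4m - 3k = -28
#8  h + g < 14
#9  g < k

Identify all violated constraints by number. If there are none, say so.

No — constraint 3 is not satisfied.

#1 values 14, 27, 4, 7 are pairwise distinct — satisfied.
#2 d = 27 > 26, so we need m ≤ 14; m = 14 ≤ 14 — satisfied.
#3 m = 14 is outside [6, 12] — violated.
#4 k - g = 28 - 4 = 24 — satisfied.
#5 |28 - 14| = 14 — satisfied.
#6 d + h = 27 + 7 = 34; 34 > 32 — satisfied.
#7 4m - 3k = 4(14) - 3(28) = -28 — satisfied.
#8 h + g = 7 + 4 = 11; 11 < 14 — satisfied.
#9 g = 4, k = 28; 4 < 28 — satisfied.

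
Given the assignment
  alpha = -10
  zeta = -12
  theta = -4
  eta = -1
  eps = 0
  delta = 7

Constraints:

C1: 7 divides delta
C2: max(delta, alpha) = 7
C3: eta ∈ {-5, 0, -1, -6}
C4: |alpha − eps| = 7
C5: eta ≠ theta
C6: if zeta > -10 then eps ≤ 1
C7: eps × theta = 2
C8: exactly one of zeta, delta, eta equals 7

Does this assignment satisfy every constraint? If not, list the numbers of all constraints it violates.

C1: 7 / 7 = 1, so 7 divides 7 — holds.
C2: max(7, -10) = 7 — holds.
C3: eta = -1 is in {-5, 0, -1, -6} — holds.
C4: |-10 − 0| = 10, not 7 — does not hold.
C5: eta = -1, theta = -4; distinct — holds.
C6: zeta = -12, not > -10; antecedent false, conditional vacuously true — holds.
C7: eps × theta = 0 × (-4) = 0, not 2 — does not hold.
C8: zeta=-12, delta=7, eta=-1; 1 of them equals 7 — holds.

No — constraints 4, 7 are not satisfied.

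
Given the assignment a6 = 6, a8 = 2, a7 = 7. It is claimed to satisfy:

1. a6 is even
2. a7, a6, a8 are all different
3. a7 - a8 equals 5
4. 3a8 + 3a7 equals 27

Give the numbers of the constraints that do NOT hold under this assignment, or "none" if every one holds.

1. a6 = 6 is even — holds.
2. values 7, 6, 2 are pairwise distinct — holds.
3. a7 - a8 = 7 - 2 = 5 — holds.
4. 3a8 + 3a7 = 3(2) + 3(7) = 27 — holds.

No violations.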